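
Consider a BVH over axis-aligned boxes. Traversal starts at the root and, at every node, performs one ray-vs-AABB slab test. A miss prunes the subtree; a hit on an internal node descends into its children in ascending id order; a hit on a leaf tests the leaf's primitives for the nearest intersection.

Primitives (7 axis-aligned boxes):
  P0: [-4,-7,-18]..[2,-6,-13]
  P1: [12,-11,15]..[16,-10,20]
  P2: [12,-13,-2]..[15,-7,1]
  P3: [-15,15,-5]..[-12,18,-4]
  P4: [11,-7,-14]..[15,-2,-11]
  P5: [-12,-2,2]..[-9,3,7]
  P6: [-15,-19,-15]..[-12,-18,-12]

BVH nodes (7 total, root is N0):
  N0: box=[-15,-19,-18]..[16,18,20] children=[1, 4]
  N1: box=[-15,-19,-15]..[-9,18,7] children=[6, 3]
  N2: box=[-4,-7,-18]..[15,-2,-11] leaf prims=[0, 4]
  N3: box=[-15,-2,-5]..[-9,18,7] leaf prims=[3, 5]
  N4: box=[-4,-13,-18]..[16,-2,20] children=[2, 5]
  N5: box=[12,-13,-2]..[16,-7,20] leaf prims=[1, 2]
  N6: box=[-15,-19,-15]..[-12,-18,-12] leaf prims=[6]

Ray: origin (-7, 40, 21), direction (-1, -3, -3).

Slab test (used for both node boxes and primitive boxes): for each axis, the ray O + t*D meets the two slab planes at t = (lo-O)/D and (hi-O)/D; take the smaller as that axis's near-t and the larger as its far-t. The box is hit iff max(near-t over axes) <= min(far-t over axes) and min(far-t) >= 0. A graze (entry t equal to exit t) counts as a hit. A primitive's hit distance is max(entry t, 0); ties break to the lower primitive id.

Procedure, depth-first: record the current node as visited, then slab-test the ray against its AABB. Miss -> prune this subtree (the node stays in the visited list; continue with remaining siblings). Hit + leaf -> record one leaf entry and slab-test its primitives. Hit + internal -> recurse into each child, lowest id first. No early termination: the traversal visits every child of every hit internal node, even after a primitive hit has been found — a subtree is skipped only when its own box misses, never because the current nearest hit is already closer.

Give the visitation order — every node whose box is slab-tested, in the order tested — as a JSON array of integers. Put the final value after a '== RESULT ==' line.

Traverse from the root:
N0 x:[-23,8] y:[22/3,59/3] z:[1/3,13] -> hit [22/3,8], descend [1, 4]
  N1 x:[2,8] y:[22/3,59/3] z:[14/3,12] -> hit [22/3,8], descend [3, 6]
    N3 x:[2,8] y:[22/3,14] z:[14/3,26/3] -> hit [22/3,8] leaf, test {P3(miss), P5(miss)}
    N6 x:[5,8] y:[58/3,59/3] z:[11,12] -> miss, prune
  N4 x:[-23,-3] y:[14,53/3] z:[1/3,13] -> miss, prune

5 AABB tests over nodes [0, 1, 3, 6, 4]; 1 leaf entered; closest miss.

== RESULT ==
[0, 1, 3, 6, 4]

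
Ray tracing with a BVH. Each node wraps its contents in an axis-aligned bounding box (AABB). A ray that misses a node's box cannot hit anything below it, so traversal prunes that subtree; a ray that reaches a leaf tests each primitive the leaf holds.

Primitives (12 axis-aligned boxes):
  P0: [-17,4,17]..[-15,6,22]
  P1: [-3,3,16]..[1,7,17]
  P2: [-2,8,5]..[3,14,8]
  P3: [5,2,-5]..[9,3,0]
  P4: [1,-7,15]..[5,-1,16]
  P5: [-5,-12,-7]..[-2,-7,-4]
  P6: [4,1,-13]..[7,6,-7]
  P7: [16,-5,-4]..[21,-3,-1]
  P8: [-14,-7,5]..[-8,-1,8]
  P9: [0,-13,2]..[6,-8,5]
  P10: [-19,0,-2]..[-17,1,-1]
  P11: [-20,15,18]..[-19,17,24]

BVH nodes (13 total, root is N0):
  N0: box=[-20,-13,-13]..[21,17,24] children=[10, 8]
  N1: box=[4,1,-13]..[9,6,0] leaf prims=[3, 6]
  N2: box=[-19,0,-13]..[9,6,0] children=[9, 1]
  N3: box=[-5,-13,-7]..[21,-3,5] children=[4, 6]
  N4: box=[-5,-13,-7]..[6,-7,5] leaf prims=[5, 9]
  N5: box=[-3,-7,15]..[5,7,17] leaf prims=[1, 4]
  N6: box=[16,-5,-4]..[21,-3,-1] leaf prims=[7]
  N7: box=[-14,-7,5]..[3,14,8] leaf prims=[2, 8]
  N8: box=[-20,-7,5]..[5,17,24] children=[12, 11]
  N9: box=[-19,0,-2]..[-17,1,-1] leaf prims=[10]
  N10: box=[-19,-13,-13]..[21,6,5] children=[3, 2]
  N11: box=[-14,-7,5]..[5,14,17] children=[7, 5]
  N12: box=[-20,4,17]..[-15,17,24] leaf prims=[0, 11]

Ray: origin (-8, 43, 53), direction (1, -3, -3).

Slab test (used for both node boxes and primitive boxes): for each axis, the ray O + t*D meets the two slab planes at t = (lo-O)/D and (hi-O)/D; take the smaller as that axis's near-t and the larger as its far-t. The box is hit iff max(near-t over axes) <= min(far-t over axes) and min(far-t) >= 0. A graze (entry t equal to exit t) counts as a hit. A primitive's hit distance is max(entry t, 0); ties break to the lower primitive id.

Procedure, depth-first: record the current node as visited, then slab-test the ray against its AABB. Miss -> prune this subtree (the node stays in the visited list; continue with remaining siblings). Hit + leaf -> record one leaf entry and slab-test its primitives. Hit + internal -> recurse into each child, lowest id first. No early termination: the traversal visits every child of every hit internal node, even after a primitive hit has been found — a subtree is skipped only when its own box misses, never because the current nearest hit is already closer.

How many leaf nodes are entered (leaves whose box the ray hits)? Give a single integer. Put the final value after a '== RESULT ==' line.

Traverse from the root:
N0 x:[-12,29] y:[26/3,56/3] z:[29/3,22] -> hit [29/3,56/3], descend [8, 10]
  N8 x:[-12,13] y:[26/3,50/3] z:[29/3,16] -> hit [29/3,13], descend [11, 12]
    N11 x:[-6,13] y:[29/3,50/3] z:[12,16] -> hit [12,13], descend [5, 7]
      N5 x:[5,13] y:[12,50/3] z:[12,38/3] -> hit [12,38/3] leaf, test {P1(miss), P4(miss)}
      N7 x:[-6,11] y:[29/3,50/3] z:[15,16] -> miss, prune
    N12 x:[-12,-7] y:[26/3,13] z:[29/3,12] -> miss, prune
  N10 x:[-11,29] y:[37/3,56/3] z:[16,22] -> hit [16,56/3], descend [2, 3]
    N2 x:[-11,17] y:[37/3,43/3] z:[53/3,22] -> miss, prune
    N3 x:[3,29] y:[46/3,56/3] z:[16,20] -> hit [16,56/3], descend [4, 6]
      N4 x:[3,14] y:[50/3,56/3] z:[16,20] -> miss, prune
      N6 x:[24,29] y:[46/3,16] z:[18,19] -> miss, prune

order=[0, 8, 11, 5, 7, 12, 10, 2, 3, 4, 6]  |boxes|=11  |leaves|=1  hit=miss

== RESULT ==
1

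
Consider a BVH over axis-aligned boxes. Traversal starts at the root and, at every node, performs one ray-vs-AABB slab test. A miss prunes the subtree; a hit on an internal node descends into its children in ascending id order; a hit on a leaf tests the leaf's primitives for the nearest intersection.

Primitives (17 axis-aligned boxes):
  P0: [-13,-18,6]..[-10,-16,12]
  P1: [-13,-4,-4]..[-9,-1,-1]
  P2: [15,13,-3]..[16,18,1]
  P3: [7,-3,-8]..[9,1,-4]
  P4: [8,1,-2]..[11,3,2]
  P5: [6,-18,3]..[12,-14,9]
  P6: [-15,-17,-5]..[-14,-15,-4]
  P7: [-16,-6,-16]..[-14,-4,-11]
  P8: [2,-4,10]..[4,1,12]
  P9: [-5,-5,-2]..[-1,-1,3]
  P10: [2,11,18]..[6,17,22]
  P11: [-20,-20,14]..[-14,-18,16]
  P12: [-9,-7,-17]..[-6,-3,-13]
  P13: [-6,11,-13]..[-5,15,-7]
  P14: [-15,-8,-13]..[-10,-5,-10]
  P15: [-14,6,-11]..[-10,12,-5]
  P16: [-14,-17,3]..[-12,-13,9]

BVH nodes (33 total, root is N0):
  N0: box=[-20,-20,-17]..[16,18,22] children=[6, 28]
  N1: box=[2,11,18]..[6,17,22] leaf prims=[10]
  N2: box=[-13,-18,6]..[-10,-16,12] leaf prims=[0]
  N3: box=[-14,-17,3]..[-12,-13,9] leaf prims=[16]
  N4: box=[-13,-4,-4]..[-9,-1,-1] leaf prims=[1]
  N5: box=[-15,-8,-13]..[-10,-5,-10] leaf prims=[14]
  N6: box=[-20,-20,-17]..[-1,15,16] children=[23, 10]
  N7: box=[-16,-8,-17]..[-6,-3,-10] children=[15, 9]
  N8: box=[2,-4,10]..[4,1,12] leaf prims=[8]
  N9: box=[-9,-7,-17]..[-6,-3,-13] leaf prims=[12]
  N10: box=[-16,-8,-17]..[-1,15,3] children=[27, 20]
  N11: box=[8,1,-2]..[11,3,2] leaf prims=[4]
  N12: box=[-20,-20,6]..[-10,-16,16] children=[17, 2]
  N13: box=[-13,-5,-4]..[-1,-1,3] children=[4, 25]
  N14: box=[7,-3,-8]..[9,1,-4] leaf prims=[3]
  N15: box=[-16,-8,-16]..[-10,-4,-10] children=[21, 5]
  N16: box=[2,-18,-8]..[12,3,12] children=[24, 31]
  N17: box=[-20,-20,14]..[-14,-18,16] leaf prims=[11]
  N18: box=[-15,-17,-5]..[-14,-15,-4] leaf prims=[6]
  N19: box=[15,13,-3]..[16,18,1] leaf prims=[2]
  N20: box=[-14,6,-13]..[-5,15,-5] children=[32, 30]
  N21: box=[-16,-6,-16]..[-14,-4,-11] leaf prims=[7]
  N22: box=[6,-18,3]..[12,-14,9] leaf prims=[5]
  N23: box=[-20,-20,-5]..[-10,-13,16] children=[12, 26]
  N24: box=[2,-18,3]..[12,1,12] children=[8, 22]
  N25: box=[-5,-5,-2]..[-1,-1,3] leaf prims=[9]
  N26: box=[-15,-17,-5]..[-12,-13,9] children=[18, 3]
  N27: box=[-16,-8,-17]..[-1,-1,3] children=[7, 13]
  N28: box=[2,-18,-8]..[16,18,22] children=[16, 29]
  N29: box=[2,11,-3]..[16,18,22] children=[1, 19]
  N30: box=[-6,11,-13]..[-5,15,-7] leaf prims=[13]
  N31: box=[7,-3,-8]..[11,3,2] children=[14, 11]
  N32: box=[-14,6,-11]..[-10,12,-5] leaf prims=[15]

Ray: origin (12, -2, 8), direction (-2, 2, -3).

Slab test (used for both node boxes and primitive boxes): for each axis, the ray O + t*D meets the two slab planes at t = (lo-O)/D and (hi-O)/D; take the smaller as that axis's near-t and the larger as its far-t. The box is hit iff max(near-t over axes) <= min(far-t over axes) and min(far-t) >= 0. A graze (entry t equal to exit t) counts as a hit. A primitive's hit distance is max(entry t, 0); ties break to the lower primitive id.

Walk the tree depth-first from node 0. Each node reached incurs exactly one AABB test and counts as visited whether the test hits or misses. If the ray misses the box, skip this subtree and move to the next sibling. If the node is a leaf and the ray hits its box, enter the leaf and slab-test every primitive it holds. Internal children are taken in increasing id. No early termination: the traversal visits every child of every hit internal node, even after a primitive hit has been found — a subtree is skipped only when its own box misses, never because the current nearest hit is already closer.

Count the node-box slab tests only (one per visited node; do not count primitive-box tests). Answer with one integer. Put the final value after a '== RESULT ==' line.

Walk:
N0 x:[-2,16] y:[-9,10] z:[-14/3,25/3] -> hit [-2,25/3], descend [6, 28]
  N6 x:[13/2,16] y:[-9,17/2] z:[-8/3,25/3] -> hit [13/2,25/3], descend [10, 23]
    N10 x:[13/2,14] y:[-3,17/2] z:[5/3,25/3] -> hit [13/2,25/3], descend [20, 27]
      N20 x:[17/2,13] y:[4,17/2] z:[13/3,7] -> miss, prune
      N27 x:[13/2,14] y:[-3,1/2] z:[5/3,25/3] -> miss, prune
    N23 x:[11,16] y:[-9,-11/2] z:[-8/3,13/3] -> miss, prune
  N28 x:[-2,5] y:[-8,10] z:[-14/3,16/3] -> hit [-2,5], descend [16, 29]
    N16 x:[0,5] y:[-8,5/2] z:[-4/3,16/3] -> hit [0,5/2], descend [24, 31]
      N24 x:[0,5] y:[-8,3/2] z:[-4/3,5/3] -> hit [0,3/2], descend [8, 22]
        N8 x:[4,5] y:[-1,3/2] z:[-4/3,-2/3] -> miss, prune
        N22 x:[0,3] y:[-8,-6] z:[-1/3,5/3] -> miss, prune
      N31 x:[1/2,5/2] y:[-1/2,5/2] z:[2,16/3] -> hit [2,5/2], descend [11, 14]
        N11 x:[1/2,2] y:[3/2,5/2] z:[2,10/3] -> hit [2,2] leaf, test {P4@t=2}
        N14 x:[3/2,5/2] y:[-1/2,3/2] z:[4,16/3] -> miss, prune
    N29 x:[-2,5] y:[13/2,10] z:[-14/3,11/3] -> miss, prune

order=[0, 6, 10, 20, 27, 23, 28, 16, 24, 8, 22, 31, 11, 14, 29]  |boxes|=15  |leaves|=1  hit=P4

== RESULT ==
15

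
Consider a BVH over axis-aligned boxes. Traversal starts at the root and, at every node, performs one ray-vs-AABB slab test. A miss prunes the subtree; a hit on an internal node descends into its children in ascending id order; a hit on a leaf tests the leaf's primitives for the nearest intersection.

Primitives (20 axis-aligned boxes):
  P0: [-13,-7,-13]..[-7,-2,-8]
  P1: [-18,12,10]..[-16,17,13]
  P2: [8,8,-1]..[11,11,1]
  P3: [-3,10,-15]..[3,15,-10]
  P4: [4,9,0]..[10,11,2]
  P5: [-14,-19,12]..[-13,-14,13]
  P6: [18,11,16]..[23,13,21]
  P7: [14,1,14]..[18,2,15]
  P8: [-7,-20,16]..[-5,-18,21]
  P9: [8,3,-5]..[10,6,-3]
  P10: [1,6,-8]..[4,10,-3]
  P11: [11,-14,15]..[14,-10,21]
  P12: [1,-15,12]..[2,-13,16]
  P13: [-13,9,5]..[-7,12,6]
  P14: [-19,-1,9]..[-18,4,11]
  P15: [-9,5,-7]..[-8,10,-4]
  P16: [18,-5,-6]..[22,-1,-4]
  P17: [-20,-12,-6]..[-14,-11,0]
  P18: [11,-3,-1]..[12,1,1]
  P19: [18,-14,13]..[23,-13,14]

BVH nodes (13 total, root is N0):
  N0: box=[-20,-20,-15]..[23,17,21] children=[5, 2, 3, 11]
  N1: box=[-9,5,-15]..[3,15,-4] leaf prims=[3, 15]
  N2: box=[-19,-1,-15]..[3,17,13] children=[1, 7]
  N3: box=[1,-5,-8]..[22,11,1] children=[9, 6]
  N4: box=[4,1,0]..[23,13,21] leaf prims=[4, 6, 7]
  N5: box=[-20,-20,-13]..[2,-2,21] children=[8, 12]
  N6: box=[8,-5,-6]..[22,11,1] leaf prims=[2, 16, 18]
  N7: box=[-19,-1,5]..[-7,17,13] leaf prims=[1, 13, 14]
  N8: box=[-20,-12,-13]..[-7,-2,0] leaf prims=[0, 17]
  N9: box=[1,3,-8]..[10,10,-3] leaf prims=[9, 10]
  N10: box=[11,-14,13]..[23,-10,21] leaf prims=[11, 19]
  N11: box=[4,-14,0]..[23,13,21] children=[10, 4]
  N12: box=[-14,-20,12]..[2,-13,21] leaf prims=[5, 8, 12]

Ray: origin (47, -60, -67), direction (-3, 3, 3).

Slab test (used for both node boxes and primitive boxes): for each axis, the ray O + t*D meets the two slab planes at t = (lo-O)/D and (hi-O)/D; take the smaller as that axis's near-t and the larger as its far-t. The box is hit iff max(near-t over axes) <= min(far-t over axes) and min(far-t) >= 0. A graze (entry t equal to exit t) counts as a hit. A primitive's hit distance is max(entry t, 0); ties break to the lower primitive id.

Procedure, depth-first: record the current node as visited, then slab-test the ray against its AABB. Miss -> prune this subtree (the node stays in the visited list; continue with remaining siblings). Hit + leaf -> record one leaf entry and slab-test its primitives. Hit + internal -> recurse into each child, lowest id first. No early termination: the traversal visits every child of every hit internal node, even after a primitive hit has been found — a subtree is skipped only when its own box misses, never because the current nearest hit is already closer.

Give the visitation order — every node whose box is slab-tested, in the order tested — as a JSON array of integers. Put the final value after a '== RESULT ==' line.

Walk:
N0 x:[8,67/3] y:[40/3,77/3] z:[52/3,88/3] -> hit [52/3,67/3], descend [2, 3, 5, 11]
  N2 x:[44/3,22] y:[59/3,77/3] z:[52/3,80/3] -> hit [59/3,22], descend [1, 7]
    N1 x:[44/3,56/3] y:[65/3,25] z:[52/3,21] -> miss, prune
    N7 x:[18,22] y:[59/3,77/3] z:[24,80/3] -> miss, prune
  N3 x:[25/3,46/3] y:[55/3,71/3] z:[59/3,68/3] -> miss, prune
  N5 x:[15,67/3] y:[40/3,58/3] z:[18,88/3] -> hit [18,58/3], descend [8, 12]
    N8 x:[18,67/3] y:[16,58/3] z:[18,67/3] -> hit [18,58/3] leaf, test {P0@t=18, P17(miss)}
    N12 x:[15,61/3] y:[40/3,47/3] z:[79/3,88/3] -> miss, prune
  N11 x:[8,43/3] y:[46/3,73/3] z:[67/3,88/3] -> miss, prune

9 AABB tests over nodes [0, 2, 1, 7, 3, 5, 8, 12, 11]; 1 leaf entered; closest P0.

== RESULT ==
[0, 2, 1, 7, 3, 5, 8, 12, 11]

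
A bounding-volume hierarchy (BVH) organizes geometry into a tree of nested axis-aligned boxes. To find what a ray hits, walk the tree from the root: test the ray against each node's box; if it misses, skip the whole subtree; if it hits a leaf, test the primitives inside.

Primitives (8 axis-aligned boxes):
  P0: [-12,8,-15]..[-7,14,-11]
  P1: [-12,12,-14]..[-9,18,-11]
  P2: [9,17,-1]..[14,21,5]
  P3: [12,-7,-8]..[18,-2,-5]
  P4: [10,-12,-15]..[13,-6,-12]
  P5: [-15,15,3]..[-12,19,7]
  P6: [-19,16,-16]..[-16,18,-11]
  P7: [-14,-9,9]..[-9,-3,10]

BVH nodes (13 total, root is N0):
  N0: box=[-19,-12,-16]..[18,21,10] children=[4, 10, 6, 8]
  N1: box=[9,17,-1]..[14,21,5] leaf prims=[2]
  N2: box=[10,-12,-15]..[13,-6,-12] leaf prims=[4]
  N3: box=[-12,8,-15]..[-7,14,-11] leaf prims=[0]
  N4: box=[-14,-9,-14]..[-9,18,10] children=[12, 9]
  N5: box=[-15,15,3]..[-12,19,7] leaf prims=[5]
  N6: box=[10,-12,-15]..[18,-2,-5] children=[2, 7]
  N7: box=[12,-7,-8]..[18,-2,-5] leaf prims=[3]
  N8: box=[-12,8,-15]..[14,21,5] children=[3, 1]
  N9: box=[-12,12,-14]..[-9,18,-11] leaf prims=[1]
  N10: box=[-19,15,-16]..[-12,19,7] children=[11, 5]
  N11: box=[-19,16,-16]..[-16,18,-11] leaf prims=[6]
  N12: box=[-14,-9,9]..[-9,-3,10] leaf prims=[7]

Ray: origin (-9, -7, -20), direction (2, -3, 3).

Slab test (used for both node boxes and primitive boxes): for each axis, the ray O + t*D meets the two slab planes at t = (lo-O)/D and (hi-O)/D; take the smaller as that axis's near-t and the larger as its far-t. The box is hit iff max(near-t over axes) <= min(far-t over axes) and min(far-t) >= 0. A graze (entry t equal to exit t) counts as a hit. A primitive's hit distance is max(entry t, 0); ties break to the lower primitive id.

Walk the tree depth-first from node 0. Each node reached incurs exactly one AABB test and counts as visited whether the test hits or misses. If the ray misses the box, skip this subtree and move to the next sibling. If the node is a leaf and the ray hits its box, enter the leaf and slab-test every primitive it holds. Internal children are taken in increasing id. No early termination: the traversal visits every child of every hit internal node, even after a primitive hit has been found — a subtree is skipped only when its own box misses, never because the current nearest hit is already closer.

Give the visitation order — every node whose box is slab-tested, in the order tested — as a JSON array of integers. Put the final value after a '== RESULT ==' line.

Traverse from the root:
N0 x:[-5,27/2] y:[-28/3,5/3] z:[4/3,10] -> hit [4/3,5/3], descend [4, 6, 8, 10]
  N4 x:[-5/2,0] y:[-25/3,2/3] z:[2,10] -> miss, prune
  N6 x:[19/2,27/2] y:[-5/3,5/3] z:[5/3,5] -> miss, prune
  N8 x:[-3/2,23/2] y:[-28/3,-5] z:[5/3,25/3] -> miss, prune
  N10 x:[-5,-3/2] y:[-26/3,-22/3] z:[4/3,9] -> miss, prune

Summary -> nodes [0, 4, 6, 8, 10]; box-tests=5; leaf-entries=0; first=miss

== RESULT ==
[0, 4, 6, 8, 10]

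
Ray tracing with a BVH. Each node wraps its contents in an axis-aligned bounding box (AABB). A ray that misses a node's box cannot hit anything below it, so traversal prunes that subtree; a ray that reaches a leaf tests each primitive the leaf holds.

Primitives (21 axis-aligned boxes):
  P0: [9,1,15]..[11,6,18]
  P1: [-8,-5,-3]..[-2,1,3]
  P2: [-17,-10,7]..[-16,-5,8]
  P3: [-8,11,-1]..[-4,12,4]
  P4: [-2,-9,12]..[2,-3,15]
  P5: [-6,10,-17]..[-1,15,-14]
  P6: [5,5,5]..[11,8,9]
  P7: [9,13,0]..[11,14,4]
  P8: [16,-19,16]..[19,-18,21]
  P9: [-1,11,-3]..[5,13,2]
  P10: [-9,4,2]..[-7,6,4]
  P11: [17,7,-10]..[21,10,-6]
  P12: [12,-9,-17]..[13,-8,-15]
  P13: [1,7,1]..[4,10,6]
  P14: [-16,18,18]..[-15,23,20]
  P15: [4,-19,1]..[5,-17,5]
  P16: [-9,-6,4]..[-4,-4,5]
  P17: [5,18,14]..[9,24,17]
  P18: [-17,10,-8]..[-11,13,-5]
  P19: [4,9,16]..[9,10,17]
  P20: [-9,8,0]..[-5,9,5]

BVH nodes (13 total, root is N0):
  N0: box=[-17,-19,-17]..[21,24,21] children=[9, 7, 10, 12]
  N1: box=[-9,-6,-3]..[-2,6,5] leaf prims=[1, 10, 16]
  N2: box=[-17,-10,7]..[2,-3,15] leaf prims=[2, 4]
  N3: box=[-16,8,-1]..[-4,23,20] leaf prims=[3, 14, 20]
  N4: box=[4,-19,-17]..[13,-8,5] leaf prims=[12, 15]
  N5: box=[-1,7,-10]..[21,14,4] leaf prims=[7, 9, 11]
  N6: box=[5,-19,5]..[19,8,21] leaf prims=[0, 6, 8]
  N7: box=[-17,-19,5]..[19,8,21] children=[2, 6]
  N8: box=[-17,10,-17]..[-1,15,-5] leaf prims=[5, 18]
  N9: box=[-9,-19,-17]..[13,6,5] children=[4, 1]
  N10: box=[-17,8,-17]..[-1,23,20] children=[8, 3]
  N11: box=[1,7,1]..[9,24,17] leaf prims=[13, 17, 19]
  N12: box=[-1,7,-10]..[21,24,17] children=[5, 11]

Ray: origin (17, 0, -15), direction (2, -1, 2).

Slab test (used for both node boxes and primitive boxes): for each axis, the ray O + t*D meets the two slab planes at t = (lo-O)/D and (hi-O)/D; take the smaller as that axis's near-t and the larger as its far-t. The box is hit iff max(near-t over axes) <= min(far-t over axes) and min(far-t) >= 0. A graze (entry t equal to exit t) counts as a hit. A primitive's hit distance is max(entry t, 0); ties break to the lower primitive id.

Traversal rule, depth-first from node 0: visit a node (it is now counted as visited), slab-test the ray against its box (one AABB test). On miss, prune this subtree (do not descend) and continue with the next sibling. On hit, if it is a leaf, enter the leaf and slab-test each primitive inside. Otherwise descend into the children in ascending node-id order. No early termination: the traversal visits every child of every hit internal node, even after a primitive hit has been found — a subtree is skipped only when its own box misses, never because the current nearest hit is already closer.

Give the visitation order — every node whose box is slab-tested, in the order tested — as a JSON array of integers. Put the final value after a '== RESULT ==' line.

Walk:
N0 x:[-17,2] y:[-24,19] z:[-1,18] -> hit [-1,2], descend [7, 9, 10, 12]
  N7 x:[-17,1] y:[-8,19] z:[10,18] -> miss, prune
  N9 x:[-13,-2] y:[-6,19] z:[-1,10] -> miss, prune
  N10 x:[-17,-9] y:[-23,-8] z:[-1,35/2] -> miss, prune
  N12 x:[-9,2] y:[-24,-7] z:[5/2,16] -> miss, prune

Visited [0, 7, 9, 10, 12]. Tests: 5 box, 0 leaf. Nearest: miss.

== RESULT ==
[0, 7, 9, 10, 12]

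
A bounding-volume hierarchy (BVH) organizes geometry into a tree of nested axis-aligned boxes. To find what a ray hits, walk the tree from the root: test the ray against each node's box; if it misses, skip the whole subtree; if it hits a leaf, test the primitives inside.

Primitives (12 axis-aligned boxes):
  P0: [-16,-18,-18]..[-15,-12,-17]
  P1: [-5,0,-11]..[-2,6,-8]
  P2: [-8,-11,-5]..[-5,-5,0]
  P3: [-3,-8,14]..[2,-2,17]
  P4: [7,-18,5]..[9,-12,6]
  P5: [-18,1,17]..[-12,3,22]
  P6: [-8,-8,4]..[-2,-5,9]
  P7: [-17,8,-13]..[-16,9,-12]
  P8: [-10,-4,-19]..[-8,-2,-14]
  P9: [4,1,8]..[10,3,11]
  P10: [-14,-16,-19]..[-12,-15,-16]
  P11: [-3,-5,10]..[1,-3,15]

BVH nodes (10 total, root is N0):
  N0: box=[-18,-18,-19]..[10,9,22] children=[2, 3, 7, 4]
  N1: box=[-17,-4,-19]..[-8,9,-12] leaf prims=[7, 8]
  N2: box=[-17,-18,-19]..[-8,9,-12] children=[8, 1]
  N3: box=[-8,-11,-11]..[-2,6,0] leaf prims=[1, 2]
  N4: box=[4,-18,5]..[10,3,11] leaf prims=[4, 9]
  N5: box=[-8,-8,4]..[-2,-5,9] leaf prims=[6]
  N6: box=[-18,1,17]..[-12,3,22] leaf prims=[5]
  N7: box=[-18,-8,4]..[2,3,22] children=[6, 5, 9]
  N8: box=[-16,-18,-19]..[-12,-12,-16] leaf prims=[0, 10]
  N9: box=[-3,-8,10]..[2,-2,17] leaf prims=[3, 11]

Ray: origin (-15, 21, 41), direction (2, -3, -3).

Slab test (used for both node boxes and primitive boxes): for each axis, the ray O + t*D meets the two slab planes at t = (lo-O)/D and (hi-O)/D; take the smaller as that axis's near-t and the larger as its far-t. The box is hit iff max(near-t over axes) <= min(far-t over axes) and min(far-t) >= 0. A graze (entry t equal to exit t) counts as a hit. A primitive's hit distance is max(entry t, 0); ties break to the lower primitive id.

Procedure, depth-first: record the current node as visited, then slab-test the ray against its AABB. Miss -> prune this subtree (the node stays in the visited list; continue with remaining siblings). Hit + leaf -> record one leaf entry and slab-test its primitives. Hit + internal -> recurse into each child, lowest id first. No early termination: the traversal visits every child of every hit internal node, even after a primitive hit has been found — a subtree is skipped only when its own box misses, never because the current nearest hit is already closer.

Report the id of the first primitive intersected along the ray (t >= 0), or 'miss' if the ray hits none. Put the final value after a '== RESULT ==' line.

Traverse from the root:
N0 x:[-3/2,25/2] y:[4,13] z:[19/3,20] -> hit [19/3,25/2], descend [2, 3, 4, 7]
  N2 x:[-1,7/2] y:[4,13] z:[53/3,20] -> miss, prune
  N3 x:[7/2,13/2] y:[5,32/3] z:[41/3,52/3] -> miss, prune
  N4 x:[19/2,25/2] y:[6,13] z:[10,12] -> hit [10,12] leaf, test {P4@t=35/3, P9(miss)}
  N7 x:[-3/2,17/2] y:[6,29/3] z:[19/3,37/3] -> hit [19/3,17/2], descend [5, 6, 9]
    N5 x:[7/2,13/2] y:[26/3,29/3] z:[32/3,37/3] -> miss, prune
    N6 x:[-3/2,3/2] y:[6,20/3] z:[19/3,8] -> miss, prune
    N9 x:[6,17/2] y:[23/3,29/3] z:[8,31/3] -> hit [8,17/2] leaf, test {P3@t=8, P11(miss)}

order=[0, 2, 3, 4, 7, 5, 6, 9]  |boxes|=8  |leaves|=2  hit=P3

== RESULT ==
3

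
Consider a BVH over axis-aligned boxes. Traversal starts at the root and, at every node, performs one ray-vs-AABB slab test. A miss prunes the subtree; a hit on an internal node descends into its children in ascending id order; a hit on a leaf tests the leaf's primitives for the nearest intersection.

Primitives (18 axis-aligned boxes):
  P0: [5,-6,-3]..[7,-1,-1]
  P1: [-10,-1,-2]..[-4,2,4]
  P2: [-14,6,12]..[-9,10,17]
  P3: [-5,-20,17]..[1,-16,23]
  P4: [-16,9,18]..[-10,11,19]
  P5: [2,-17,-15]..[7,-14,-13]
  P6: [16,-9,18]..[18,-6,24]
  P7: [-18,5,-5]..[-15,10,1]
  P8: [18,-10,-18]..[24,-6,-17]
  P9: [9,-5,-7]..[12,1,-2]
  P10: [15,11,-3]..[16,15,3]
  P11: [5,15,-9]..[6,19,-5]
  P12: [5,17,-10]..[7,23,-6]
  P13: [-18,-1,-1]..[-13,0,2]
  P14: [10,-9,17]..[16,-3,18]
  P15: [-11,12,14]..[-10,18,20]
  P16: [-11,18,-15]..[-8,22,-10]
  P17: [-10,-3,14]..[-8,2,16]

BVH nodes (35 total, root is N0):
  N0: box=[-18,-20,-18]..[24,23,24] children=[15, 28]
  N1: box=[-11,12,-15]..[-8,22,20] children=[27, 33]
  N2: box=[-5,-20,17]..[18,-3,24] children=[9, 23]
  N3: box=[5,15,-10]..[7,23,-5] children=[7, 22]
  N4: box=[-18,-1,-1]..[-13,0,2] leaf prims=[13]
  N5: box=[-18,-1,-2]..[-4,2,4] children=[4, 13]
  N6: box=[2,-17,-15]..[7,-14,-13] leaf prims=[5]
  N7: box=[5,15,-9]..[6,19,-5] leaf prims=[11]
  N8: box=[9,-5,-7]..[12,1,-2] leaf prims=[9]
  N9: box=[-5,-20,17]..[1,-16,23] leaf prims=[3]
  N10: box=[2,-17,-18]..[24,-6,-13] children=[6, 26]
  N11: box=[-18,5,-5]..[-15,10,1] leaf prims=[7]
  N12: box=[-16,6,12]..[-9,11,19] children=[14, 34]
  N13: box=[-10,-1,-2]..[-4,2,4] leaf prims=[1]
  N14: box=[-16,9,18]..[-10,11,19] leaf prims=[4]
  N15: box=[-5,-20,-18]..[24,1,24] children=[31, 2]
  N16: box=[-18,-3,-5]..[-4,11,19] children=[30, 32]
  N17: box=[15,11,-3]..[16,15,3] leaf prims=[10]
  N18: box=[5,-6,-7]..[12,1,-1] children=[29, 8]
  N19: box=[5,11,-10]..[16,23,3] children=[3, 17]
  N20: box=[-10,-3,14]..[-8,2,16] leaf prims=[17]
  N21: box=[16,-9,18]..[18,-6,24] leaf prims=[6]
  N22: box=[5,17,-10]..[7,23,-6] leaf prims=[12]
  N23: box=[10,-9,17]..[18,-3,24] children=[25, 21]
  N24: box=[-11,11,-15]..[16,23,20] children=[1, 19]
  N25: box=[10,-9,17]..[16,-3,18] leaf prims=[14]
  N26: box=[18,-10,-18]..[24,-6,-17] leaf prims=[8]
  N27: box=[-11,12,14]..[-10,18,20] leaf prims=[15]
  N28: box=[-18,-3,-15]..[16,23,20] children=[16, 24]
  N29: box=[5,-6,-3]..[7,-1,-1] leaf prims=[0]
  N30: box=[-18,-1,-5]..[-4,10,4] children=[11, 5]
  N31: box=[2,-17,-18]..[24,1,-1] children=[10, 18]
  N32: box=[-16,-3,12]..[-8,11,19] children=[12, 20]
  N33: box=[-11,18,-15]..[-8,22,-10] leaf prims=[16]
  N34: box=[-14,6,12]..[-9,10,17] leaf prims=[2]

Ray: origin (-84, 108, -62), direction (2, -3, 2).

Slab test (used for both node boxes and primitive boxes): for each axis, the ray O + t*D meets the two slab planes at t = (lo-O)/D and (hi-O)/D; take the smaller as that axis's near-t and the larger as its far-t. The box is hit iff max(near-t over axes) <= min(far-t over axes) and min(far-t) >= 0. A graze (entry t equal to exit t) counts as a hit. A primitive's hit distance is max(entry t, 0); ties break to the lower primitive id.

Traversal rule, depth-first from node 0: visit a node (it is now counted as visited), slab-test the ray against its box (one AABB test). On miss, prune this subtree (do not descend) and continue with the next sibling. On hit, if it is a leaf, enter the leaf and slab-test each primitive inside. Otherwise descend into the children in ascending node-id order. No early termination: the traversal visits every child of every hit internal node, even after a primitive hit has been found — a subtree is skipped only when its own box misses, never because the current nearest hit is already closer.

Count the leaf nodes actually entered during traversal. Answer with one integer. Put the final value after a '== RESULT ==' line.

Traverse from the root:
N0 x:[33,54] y:[85/3,128/3] z:[22,43] -> hit [33,128/3], descend [15, 28]
  N15 x:[79/2,54] y:[107/3,128/3] z:[22,43] -> hit [79/2,128/3], descend [2, 31]
    N2 x:[79/2,51] y:[37,128/3] z:[79/2,43] -> hit [79/2,128/3], descend [9, 23]
      N9 x:[79/2,85/2] y:[124/3,128/3] z:[79/2,85/2] -> hit [124/3,85/2] leaf, test {P3@t=124/3}
      N23 x:[47,51] y:[37,39] z:[79/2,43] -> miss, prune
    N31 x:[43,54] y:[107/3,125/3] z:[22,61/2] -> miss, prune
  N28 x:[33,50] y:[85/3,37] z:[47/2,41] -> hit [33,37], descend [16, 24]
    N16 x:[33,40] y:[97/3,37] z:[57/2,81/2] -> hit [33,37], descend [30, 32]
      N30 x:[33,40] y:[98/3,109/3] z:[57/2,33] -> hit [33,33], descend [5, 11]
        N5 x:[33,40] y:[106/3,109/3] z:[30,33] -> miss, prune
        N11 x:[33,69/2] y:[98/3,103/3] z:[57/2,63/2] -> miss, prune
      N32 x:[34,38] y:[97/3,37] z:[37,81/2] -> hit [37,37], descend [12, 20]
        N12 x:[34,75/2] y:[97/3,34] z:[37,81/2] -> miss, prune
        N20 x:[37,38] y:[106/3,37] z:[38,39] -> miss, prune
    N24 x:[73/2,50] y:[85/3,97/3] z:[47/2,41] -> miss, prune

15 AABB tests over nodes [0, 15, 2, 9, 23, 31, 28, 16, 30, 5, 11, 32, 12, 20, 24]; 1 leaf entered; closest P3.

== RESULT ==
1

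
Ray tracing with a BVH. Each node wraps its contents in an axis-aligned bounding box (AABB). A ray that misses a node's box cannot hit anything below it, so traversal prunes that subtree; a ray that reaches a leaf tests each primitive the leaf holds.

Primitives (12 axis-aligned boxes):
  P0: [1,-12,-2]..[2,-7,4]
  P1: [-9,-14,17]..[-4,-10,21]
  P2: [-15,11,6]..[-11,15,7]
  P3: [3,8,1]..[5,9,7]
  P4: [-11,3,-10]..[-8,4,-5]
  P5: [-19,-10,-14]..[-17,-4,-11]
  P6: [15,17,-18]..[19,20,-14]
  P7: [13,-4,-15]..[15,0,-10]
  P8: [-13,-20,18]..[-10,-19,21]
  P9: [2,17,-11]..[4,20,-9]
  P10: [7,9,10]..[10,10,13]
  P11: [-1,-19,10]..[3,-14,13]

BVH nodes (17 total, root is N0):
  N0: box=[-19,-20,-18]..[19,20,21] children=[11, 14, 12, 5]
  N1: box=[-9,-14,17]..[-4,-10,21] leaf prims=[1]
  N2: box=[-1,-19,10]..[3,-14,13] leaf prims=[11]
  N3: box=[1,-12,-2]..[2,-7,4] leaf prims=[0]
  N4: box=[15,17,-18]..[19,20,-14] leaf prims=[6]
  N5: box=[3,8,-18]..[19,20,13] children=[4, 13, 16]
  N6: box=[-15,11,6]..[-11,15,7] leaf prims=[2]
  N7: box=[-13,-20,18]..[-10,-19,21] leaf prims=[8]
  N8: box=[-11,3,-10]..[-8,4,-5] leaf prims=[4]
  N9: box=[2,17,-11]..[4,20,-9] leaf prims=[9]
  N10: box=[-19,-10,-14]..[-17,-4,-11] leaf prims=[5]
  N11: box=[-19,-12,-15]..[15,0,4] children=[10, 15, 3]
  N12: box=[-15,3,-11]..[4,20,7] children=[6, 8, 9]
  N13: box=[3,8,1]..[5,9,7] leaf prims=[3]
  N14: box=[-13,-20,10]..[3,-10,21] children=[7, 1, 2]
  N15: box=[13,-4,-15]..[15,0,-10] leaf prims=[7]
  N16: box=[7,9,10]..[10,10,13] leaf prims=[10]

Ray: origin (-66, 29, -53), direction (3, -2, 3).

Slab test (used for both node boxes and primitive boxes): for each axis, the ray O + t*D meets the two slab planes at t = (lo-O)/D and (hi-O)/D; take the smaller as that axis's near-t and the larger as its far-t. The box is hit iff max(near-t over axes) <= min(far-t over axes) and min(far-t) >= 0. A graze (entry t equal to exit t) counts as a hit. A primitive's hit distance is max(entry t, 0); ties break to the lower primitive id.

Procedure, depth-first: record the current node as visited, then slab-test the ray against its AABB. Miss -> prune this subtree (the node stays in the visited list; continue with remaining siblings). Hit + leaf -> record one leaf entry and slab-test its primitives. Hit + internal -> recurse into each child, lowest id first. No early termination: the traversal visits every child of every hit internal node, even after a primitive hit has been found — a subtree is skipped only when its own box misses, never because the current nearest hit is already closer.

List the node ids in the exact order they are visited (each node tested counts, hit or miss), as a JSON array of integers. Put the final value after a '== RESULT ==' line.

Walk:
N0 x:[47/3,85/3] y:[9/2,49/2] z:[35/3,74/3] -> hit [47/3,49/2], descend [5, 11, 12, 14]
  N5 x:[23,85/3] y:[9/2,21/2] z:[35/3,22] -> miss, prune
  N11 x:[47/3,27] y:[29/2,41/2] z:[38/3,19] -> hit [47/3,19], descend [3, 10, 15]
    N3 x:[67/3,68/3] y:[18,41/2] z:[17,19] -> miss, prune
    N10 x:[47/3,49/3] y:[33/2,39/2] z:[13,14] -> miss, prune
    N15 x:[79/3,27] y:[29/2,33/2] z:[38/3,43/3] -> miss, prune
  N12 x:[17,70/3] y:[9/2,13] z:[14,20] -> miss, prune
  N14 x:[53/3,23] y:[39/2,49/2] z:[21,74/3] -> hit [21,23], descend [1, 2, 7]
    N1 x:[19,62/3] y:[39/2,43/2] z:[70/3,74/3] -> miss, prune
    N2 x:[65/3,23] y:[43/2,24] z:[21,22] -> hit [65/3,22] leaf, test {P11@t=65/3}
    N7 x:[53/3,56/3] y:[24,49/2] z:[71/3,74/3] -> miss, prune

11 AABB tests over nodes [0, 5, 11, 3, 10, 15, 12, 14, 1, 2, 7]; 1 leaf entered; closest P11.

== RESULT ==
[0, 5, 11, 3, 10, 15, 12, 14, 1, 2, 7]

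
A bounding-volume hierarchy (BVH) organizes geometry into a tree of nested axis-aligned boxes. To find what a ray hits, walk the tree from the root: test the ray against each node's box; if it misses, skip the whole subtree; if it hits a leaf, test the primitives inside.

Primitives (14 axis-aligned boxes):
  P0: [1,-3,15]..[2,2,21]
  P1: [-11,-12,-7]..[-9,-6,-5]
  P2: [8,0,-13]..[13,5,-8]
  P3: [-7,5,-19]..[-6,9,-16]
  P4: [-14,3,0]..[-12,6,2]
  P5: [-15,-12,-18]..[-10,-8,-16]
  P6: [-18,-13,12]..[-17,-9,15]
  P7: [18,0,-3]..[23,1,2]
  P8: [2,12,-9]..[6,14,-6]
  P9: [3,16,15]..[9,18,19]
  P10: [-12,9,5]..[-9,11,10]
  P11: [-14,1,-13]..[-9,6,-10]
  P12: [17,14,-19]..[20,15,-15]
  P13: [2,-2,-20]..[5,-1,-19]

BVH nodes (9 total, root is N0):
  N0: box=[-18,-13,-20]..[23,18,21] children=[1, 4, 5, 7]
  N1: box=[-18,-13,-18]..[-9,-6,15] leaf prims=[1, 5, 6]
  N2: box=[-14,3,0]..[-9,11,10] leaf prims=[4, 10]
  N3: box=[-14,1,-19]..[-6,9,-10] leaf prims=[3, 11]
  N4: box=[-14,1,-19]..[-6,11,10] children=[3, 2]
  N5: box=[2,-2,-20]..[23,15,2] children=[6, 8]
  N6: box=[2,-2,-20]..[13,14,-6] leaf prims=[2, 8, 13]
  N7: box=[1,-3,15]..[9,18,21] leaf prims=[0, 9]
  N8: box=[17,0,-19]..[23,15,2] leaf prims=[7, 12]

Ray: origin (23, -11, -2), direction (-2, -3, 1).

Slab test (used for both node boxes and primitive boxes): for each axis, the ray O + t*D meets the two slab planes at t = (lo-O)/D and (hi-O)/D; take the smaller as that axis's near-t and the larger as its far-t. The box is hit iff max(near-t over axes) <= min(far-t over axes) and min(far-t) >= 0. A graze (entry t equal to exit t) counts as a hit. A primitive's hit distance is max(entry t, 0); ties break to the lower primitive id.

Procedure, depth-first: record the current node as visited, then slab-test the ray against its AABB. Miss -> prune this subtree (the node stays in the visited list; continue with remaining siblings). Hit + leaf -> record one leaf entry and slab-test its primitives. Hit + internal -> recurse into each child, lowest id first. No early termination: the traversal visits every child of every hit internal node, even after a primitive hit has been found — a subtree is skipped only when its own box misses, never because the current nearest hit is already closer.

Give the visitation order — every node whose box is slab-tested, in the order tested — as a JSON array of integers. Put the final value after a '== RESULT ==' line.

Walk:
N0 x:[0,41/2] y:[-29/3,2/3] z:[-18,23] -> hit [0,2/3], descend [1, 4, 5, 7]
  N1 x:[16,41/2] y:[-5/3,2/3] z:[-16,17] -> miss, prune
  N4 x:[29/2,37/2] y:[-22/3,-4] z:[-17,12] -> miss, prune
  N5 x:[0,21/2] y:[-26/3,-3] z:[-18,4] -> miss, prune
  N7 x:[7,11] y:[-29/3,-8/3] z:[17,23] -> miss, prune

Summary -> nodes [0, 1, 4, 5, 7]; box-tests=5; leaf-entries=0; first=miss

== RESULT ==
[0, 1, 4, 5, 7]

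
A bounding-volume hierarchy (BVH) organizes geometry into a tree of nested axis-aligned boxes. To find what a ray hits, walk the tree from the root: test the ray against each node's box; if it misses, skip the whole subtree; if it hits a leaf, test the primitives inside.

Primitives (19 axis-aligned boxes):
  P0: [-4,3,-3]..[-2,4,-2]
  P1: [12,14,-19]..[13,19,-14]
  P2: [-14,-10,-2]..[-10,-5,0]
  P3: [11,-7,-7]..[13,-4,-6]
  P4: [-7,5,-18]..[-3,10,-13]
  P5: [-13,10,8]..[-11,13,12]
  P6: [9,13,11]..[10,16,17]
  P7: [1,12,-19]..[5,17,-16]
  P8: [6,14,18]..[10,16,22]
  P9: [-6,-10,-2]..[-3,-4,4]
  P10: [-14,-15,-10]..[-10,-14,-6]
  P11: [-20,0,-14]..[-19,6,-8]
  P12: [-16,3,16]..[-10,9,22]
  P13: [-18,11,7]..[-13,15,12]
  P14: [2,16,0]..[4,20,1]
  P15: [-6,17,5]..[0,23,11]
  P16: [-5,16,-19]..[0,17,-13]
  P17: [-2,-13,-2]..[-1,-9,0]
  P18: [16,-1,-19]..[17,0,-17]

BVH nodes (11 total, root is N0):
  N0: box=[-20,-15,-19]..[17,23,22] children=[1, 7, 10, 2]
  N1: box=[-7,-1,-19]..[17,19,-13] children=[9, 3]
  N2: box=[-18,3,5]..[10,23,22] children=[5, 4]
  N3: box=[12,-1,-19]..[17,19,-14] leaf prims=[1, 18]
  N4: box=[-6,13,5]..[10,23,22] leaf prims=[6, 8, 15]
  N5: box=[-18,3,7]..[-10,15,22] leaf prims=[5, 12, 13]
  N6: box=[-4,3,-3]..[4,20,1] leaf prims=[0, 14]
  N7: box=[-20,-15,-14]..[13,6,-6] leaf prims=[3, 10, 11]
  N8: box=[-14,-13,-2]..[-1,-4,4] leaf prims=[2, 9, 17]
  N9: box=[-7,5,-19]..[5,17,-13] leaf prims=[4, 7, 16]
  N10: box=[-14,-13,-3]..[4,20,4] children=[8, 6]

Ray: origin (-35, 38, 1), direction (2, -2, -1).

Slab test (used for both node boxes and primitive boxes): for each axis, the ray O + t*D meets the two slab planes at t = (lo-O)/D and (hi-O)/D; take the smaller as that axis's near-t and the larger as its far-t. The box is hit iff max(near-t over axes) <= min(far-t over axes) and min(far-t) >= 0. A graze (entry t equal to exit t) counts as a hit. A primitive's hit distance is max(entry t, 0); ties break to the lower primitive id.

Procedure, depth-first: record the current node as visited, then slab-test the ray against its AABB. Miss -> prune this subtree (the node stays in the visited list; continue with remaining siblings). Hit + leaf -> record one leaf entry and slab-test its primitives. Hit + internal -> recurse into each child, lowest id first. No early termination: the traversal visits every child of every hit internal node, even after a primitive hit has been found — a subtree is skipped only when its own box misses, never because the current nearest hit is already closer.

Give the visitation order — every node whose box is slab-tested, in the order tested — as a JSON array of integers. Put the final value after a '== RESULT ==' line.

Walk:
N0 x:[15/2,26] y:[15/2,53/2] z:[-21,20] -> hit [15/2,20], descend [1, 2, 7, 10]
  N1 x:[14,26] y:[19/2,39/2] z:[14,20] -> hit [14,39/2], descend [3, 9]
    N3 x:[47/2,26] y:[19/2,39/2] z:[15,20] -> miss, prune
    N9 x:[14,20] y:[21/2,33/2] z:[14,20] -> hit [14,33/2] leaf, test {P4@t=14, P7(miss), P16(miss)}
  N2 x:[17/2,45/2] y:[15/2,35/2] z:[-21,-4] -> miss, prune
  N7 x:[15/2,24] y:[16,53/2] z:[7,15] -> miss, prune
  N10 x:[21/2,39/2] y:[9,51/2] z:[-3,4] -> miss, prune

order=[0, 1, 3, 9, 2, 7, 10]  |boxes|=7  |leaves|=1  hit=P4

== RESULT ==
[0, 1, 3, 9, 2, 7, 10]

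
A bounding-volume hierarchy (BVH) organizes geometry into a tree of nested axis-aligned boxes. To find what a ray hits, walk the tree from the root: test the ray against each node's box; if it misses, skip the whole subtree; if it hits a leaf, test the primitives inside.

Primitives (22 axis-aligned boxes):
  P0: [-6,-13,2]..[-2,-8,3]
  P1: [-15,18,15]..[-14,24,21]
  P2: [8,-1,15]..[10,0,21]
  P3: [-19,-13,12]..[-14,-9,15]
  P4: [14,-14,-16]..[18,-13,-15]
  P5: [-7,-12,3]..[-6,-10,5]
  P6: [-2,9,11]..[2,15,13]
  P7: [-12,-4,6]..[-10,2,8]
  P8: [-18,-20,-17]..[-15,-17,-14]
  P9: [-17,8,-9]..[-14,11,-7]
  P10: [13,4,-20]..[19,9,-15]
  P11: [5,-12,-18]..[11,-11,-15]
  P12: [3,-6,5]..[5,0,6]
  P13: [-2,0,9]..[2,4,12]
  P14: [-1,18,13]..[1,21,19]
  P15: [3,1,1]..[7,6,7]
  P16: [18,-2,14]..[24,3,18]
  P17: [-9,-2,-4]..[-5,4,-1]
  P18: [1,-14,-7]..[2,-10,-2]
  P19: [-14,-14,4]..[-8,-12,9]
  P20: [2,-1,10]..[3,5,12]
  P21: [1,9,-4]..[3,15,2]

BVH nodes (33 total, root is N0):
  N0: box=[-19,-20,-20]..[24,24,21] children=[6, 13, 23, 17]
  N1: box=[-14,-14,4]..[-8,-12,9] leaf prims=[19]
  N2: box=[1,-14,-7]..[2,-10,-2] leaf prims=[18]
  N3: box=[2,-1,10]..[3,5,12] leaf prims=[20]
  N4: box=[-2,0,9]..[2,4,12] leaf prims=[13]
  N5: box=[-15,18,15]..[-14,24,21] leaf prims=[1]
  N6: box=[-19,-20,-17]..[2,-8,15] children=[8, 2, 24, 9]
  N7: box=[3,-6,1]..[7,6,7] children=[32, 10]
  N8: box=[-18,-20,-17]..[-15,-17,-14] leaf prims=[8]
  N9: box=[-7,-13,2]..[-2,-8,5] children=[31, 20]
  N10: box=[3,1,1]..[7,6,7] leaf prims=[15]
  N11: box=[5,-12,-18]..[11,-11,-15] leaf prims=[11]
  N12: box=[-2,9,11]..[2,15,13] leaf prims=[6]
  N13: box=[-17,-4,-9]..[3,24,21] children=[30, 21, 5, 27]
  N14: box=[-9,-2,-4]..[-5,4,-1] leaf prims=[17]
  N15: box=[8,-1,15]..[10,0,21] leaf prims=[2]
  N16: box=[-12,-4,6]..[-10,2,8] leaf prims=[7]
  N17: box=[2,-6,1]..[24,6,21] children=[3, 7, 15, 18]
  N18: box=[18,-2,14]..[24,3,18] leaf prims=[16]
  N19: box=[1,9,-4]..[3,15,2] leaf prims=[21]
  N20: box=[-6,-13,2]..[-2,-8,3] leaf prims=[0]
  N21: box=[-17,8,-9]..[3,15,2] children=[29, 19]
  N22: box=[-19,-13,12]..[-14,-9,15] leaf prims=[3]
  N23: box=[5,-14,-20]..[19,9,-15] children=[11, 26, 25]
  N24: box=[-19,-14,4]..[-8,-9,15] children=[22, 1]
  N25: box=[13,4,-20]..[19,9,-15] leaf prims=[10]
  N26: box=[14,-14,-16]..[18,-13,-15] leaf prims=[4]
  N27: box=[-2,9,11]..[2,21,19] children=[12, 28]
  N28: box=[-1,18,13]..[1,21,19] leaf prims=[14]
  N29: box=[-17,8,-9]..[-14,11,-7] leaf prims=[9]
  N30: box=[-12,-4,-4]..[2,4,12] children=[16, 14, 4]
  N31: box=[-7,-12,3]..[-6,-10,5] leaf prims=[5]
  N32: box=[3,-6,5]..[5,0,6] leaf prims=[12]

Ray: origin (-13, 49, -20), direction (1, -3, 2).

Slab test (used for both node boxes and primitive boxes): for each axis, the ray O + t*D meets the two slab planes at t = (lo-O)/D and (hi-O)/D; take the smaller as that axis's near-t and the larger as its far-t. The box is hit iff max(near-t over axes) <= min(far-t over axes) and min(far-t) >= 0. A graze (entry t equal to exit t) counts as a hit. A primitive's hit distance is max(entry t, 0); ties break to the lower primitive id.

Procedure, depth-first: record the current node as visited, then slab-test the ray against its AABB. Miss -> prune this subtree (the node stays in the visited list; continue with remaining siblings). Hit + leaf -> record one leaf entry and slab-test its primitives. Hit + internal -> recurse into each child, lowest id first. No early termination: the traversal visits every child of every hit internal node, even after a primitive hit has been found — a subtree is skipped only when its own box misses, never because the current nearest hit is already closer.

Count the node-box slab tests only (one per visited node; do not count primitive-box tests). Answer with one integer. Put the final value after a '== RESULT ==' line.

Trace the traversal:
N0 x:[-6,37] y:[25/3,23] z:[0,41/2] -> hit [25/3,41/2], descend [6, 13, 17, 23]
  N6 x:[-6,15] y:[19,23] z:[3/2,35/2] -> miss, prune
  N13 x:[-4,16] y:[25/3,53/3] z:[11/2,41/2] -> hit [25/3,16], descend [5, 21, 27, 30]
    N5 x:[-2,-1] y:[25/3,31/3] z:[35/2,41/2] -> miss, prune
    N21 x:[-4,16] y:[34/3,41/3] z:[11/2,11] -> miss, prune
    N27 x:[11,15] y:[28/3,40/3] z:[31/2,39/2] -> miss, prune
    N30 x:[1,15] y:[15,53/3] z:[8,16] -> hit [15,15], descend [4, 14, 16]
      N4 x:[11,15] y:[15,49/3] z:[29/2,16] -> hit [15,15] leaf, test {P13@t=15}
      N14 x:[4,8] y:[15,17] z:[8,19/2] -> miss, prune
      N16 x:[1,3] y:[47/3,53/3] z:[13,14] -> miss, prune
  N17 x:[15,37] y:[43/3,55/3] z:[21/2,41/2] -> hit [15,55/3], descend [3, 7, 15, 18]
    N3 x:[15,16] y:[44/3,50/3] z:[15,16] -> hit [15,16] leaf, test {P20@t=15}
    N7 x:[16,20] y:[43/3,55/3] z:[21/2,27/2] -> miss, prune
    N15 x:[21,23] y:[49/3,50/3] z:[35/2,41/2] -> miss, prune
    N18 x:[31,37] y:[46/3,17] z:[17,19] -> miss, prune
  N23 x:[18,32] y:[40/3,21] z:[0,5/2] -> miss, prune

Visited [0, 6, 13, 5, 21, 27, 30, 4, 14, 16, 17, 3, 7, 15, 18, 23]. Tests: 16 box, 2 leaf. Nearest: P13.

== RESULT ==
16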